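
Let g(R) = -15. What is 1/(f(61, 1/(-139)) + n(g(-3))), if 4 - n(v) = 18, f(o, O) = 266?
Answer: 1/252 ≈ 0.0039683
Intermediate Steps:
n(v) = -14 (n(v) = 4 - 1*18 = 4 - 18 = -14)
1/(f(61, 1/(-139)) + n(g(-3))) = 1/(266 - 14) = 1/252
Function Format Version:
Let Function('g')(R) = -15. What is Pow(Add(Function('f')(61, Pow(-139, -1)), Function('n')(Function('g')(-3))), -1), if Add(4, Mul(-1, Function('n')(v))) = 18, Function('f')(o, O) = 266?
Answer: Rational(1, 252) ≈ 0.0039683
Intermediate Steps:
Function('n')(v) = -14 (Function('n')(v) = Add(4, Mul(-1, 18)) = Add(4, -18) = -14)
Pow(Add(Function('f')(61, Pow(-139, -1)), Function('n')(Function('g')(-3))), -1) = Pow(Add(266, -14), -1) = Pow(252, -1) = Rational(1, 252)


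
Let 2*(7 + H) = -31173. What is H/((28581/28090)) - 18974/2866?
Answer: -627955835642/40956573 ≈ -15332.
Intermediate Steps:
H = -31187/2 (H = -7 + (1/2)*(-31173) = -7 - 31173/2 = -31187/2 ≈ -15594.)
H/((28581/28090)) - 18974/2866 = -31187/(2*(28581/28090)) - 18974/2866 = -31187/(2*(28581*(1/28090))) - 18974*1/2866 = -31187/(2*28581/28090) - 9487/1433 = -31187/2*28090/28581 - 9487/1433 = -438021415/28581 - 9487/1433 = -627955835642/40956573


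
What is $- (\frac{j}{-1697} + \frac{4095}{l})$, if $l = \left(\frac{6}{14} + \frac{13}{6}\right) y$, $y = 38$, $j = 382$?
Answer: $- \frac{145142393}{3514487} \approx -41.298$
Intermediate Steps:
$l = \frac{2071}{21}$ ($l = \left(\frac{6}{14} + \frac{13}{6}\right) 38 = \left(6 \cdot \frac{1}{14} + 13 \cdot \frac{1}{6}\right) 38 = \left(\frac{3}{7} + \frac{13}{6}\right) 38 = \frac{109}{42} \cdot 38 = \frac{2071}{21} \approx 98.619$)
$- (\frac{j}{-1697} + \frac{4095}{l}) = - (\frac{382}{-1697} + \frac{4095}{\frac{2071}{21}}) = - (382 \left(- \frac{1}{1697}\right) + 4095 \cdot \frac{21}{2071}) = - (- \frac{382}{1697} + \frac{85995}{2071}) = \left(-1\right) \frac{145142393}{3514487} = - \frac{145142393}{3514487}$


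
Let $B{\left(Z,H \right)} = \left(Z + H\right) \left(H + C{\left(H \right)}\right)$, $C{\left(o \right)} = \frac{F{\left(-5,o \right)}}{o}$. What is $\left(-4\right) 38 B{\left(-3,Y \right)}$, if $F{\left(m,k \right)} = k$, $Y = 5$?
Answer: $-1824$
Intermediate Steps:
$C{\left(o \right)} = 1$ ($C{\left(o \right)} = \frac{o}{o} = 1$)
$B{\left(Z,H \right)} = \left(1 + H\right) \left(H + Z\right)$ ($B{\left(Z,H \right)} = \left(Z + H\right) \left(H + 1\right) = \left(H + Z\right) \left(1 + H\right) = \left(1 + H\right) \left(H + Z\right)$)
$\left(-4\right) 38 B{\left(-3,Y \right)} = \left(-4\right) 38 \left(5 - 3 + 5^{2} + 5 \left(-3\right)\right) = - 152 \left(5 - 3 + 25 - 15\right) = \left(-152\right) 12 = -1824$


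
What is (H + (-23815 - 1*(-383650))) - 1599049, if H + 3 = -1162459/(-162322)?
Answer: -201151019415/162322 ≈ -1.2392e+6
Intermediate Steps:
H = 675493/162322 (H = -3 - 1162459/(-162322) = -3 - 1162459*(-1/162322) = -3 + 1162459/162322 = 675493/162322 ≈ 4.1614)
(H + (-23815 - 1*(-383650))) - 1599049 = (675493/162322 + (-23815 - 1*(-383650))) - 1599049 = (675493/162322 + (-23815 + 383650)) - 1599049 = (675493/162322 + 359835) - 1599049 = 58409812363/162322 - 1599049 = -201151019415/162322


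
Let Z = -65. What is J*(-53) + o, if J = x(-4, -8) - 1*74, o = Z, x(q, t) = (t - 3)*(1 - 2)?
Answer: 3274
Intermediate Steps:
x(q, t) = 3 - t (x(q, t) = (-3 + t)*(-1) = 3 - t)
o = -65
J = -63 (J = (3 - 1*(-8)) - 1*74 = (3 + 8) - 74 = 11 - 74 = -63)
J*(-53) + o = -63*(-53) - 65 = 3339 - 65 = 3274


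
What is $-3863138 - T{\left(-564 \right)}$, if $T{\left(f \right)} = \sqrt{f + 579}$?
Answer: $-3863138 - \sqrt{15} \approx -3.8631 \cdot 10^{6}$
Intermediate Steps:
$T{\left(f \right)} = \sqrt{579 + f}$
$-3863138 - T{\left(-564 \right)} = -3863138 - \sqrt{579 - 564} = -3863138 - \sqrt{15}$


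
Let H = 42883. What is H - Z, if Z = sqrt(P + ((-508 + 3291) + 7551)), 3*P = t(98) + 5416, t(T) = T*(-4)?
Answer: 42883 - sqrt(108078)/3 ≈ 42773.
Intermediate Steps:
t(T) = -4*T
P = 5024/3 (P = (-4*98 + 5416)/3 = (-392 + 5416)/3 = (1/3)*5024 = 5024/3 ≈ 1674.7)
Z = sqrt(108078)/3 (Z = sqrt(5024/3 + ((-508 + 3291) + 7551)) = sqrt(5024/3 + (2783 + 7551)) = sqrt(5024/3 + 10334) = sqrt(36026/3) = sqrt(108078)/3 ≈ 109.58)
H - Z = 42883 - sqrt(108078)/3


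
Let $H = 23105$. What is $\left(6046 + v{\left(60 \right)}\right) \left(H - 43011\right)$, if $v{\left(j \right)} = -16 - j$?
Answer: $-118838820$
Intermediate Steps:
$\left(6046 + v{\left(60 \right)}\right) \left(H - 43011\right) = \left(6046 - 76\right) \left(23105 - 43011\right) = \left(6046 - 76\right) \left(-19906\right) = 5970 \left(-19906\right) = -118838820$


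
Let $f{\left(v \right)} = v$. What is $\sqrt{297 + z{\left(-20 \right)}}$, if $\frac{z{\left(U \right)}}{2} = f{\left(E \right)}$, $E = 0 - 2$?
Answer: $\sqrt{293} \approx 17.117$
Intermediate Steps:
$E = -2$ ($E = 0 - 2 = -2$)
$z{\left(U \right)} = -4$ ($z{\left(U \right)} = 2 \left(-2\right) = -4$)
$\sqrt{297 + z{\left(-20 \right)}} = \sqrt{297 - 4} = \sqrt{293}$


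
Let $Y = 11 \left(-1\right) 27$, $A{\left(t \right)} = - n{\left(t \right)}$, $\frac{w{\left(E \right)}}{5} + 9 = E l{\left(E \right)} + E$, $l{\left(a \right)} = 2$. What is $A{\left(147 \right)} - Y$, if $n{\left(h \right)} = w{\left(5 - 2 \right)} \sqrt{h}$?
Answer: $297$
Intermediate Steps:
$w{\left(E \right)} = -45 + 15 E$ ($w{\left(E \right)} = -45 + 5 \left(E 2 + E\right) = -45 + 5 \left(2 E + E\right) = -45 + 5 \cdot 3 E = -45 + 15 E$)
$n{\left(h \right)} = 0$ ($n{\left(h \right)} = \left(-45 + 15 \left(5 - 2\right)\right) \sqrt{h} = \left(-45 + 15 \cdot 3\right) \sqrt{h} = \left(-45 + 45\right) \sqrt{h} = 0 \sqrt{h} = 0$)
$A{\left(t \right)} = 0$ ($A{\left(t \right)} = \left(-1\right) 0 = 0$)
$Y = -297$ ($Y = \left(-11\right) 27 = -297$)
$A{\left(147 \right)} - Y = 0 - -297 = 0 + 297 = 297$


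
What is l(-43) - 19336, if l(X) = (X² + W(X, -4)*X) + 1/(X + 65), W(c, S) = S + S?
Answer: -377145/22 ≈ -17143.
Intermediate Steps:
W(c, S) = 2*S
l(X) = X² + 1/(65 + X) - 8*X (l(X) = (X² + (2*(-4))*X) + 1/(X + 65) = (X² - 8*X) + 1/(65 + X) = X² + 1/(65 + X) - 8*X)
l(-43) - 19336 = (1 + (-43)³ - 520*(-43) + 57*(-43)²)/(65 - 43) - 19336 = (1 - 79507 + 22360 + 57*1849)/22 - 19336 = (1 - 79507 + 22360 + 105393)/22 - 19336 = (1/22)*48247 - 19336 = 48247/22 - 19336 = -377145/22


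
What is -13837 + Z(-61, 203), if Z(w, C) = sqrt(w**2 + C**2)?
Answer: -13837 + sqrt(44930) ≈ -13625.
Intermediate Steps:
Z(w, C) = sqrt(C**2 + w**2)
-13837 + Z(-61, 203) = -13837 + sqrt(203**2 + (-61)**2) = -13837 + sqrt(41209 + 3721) = -13837 + sqrt(44930)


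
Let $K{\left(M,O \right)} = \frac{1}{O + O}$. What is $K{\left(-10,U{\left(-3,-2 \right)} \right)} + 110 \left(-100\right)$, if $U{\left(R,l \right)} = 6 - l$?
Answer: $- \frac{175999}{16} \approx -11000.0$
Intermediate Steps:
$K{\left(M,O \right)} = \frac{1}{2 O}$
$K{\left(-10,U{\left(-3,-2 \right)} \right)} + 110 \left(-100\right) = \frac{1}{2 \left(6 - -2\right)} + 110 \left(-100\right) = \frac{1}{2 \left(6 + 2\right)} - 11000 = \frac{1}{2 \cdot 8} - 11000 = \frac{1}{2} \cdot \frac{1}{8} - 11000 = \frac{1}{16} - 11000 = - \frac{175999}{16}$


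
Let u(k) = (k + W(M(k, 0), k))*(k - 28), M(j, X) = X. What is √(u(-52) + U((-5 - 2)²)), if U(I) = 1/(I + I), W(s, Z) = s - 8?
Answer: √940802/14 ≈ 69.282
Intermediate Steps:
W(s, Z) = -8 + s
U(I) = 1/(2*I)
u(k) = (-28 + k)*(-8 + k) (u(k) = (k + (-8 + 0))*(k - 28) = (k - 8)*(-28 + k) = (-8 + k)*(-28 + k) = (-28 + k)*(-8 + k))
√(u(-52) + U((-5 - 2)²)) = √((224 + (-52)² - 36*(-52)) + 1/(2*((-5 - 2)²))) = √((224 + 2704 + 1872) + 1/(2*((-7)²))) = √(4800 + (½)/49) = √(4800 + (½)*(1/49)) = √(4800 + 1/98) = √(470401/98) = √940802/14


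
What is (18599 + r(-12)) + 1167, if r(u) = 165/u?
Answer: 79009/4 ≈ 19752.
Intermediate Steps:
(18599 + r(-12)) + 1167 = (18599 + 165/(-12)) + 1167 = (18599 + 165*(-1/12)) + 1167 = (18599 - 55/4) + 1167 = 74341/4 + 1167 = 79009/4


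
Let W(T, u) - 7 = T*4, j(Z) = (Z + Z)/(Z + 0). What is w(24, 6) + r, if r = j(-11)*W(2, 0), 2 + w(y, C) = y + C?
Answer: 58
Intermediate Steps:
j(Z) = 2 (j(Z) = (2*Z)/Z = 2)
W(T, u) = 7 + 4*T (W(T, u) = 7 + T*4 = 7 + 4*T)
w(y, C) = -2 + C + y (w(y, C) = -2 + (y + C) = -2 + (C + y) = -2 + C + y)
r = 30 (r = 2*(7 + 4*2) = 2*(7 + 8) = 2*15 = 30)
w(24, 6) + r = (-2 + 6 + 24) + 30 = 28 + 30 = 58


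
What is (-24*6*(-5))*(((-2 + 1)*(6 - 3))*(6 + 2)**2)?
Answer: -138240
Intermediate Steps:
(-24*6*(-5))*(((-2 + 1)*(6 - 3))*(6 + 2)**2) = (-(-720))*(-1*3*8**2) = (-24*(-30))*(-3*64) = 720*(-192) = -138240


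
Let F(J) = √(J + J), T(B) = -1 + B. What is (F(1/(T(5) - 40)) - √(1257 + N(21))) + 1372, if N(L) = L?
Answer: 1372 - 3*√142 + I*√2/6 ≈ 1336.3 + 0.2357*I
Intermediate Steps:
F(J) = √2*√J (F(J) = √(2*J) = √2*√J)
(F(1/(T(5) - 40)) - √(1257 + N(21))) + 1372 = (√2*√(1/((-1 + 5) - 40)) - √(1257 + 21)) + 1372 = (√2*√(1/(4 - 40)) - √1278) + 1372 = (√2*√(1/(-36)) - 3*√142) + 1372 = (√2*√(-1/36) - 3*√142) + 1372 = (√2*(I/6) - 3*√142) + 1372 = (I*√2/6 - 3*√142) + 1372 = (-3*√142 + I*√2/6) + 1372 = 1372 - 3*√142 + I*√2/6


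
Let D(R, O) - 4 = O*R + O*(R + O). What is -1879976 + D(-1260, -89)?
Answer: -1647771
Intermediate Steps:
D(R, O) = 4 + O*R + O*(O + R) (D(R, O) = 4 + (O*R + O*(R + O)) = 4 + (O*R + O*(O + R)) = 4 + O*R + O*(O + R))
-1879976 + D(-1260, -89) = -1879976 + (4 + (-89)² + 2*(-89)*(-1260)) = -1879976 + (4 + 7921 + 224280) = -1879976 + 232205 = -1647771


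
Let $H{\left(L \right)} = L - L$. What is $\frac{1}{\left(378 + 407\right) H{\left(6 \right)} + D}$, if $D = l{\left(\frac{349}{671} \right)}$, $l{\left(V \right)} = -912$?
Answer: $- \frac{1}{912} \approx -0.0010965$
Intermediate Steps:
$H{\left(L \right)} = 0$
$D = -912$
$\frac{1}{\left(378 + 407\right) H{\left(6 \right)} + D} = \frac{1}{\left(378 + 407\right) 0 - 912} = \frac{1}{785 \cdot 0 - 912} = \frac{1}{0 - 912} = \frac{1}{-912} = - \frac{1}{912}$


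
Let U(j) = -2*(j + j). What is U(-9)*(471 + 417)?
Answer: 31968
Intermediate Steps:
U(j) = -4*j
U(-9)*(471 + 417) = (-4*(-9))*(471 + 417) = 36*888 = 31968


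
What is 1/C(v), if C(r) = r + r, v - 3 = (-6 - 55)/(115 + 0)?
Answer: 115/568 ≈ 0.20246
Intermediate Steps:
v = 284/115 (v = 3 + (-6 - 55)/(115 + 0) = 3 - 61/115 = 284/115 ≈ 2.4696)
C(r) = 2*r
1/C(v) = 1/(2*(284/115)) = 1/(568/115) = 115/568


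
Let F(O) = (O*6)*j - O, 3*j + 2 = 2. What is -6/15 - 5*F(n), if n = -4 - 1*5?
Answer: -227/5 ≈ -45.400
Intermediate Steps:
j = 0 (j = -2/3 + (1/3)*2 = -2/3 + 2/3 = 0)
n = -9 (n = -4 - 5 = -9)
F(O) = -O (F(O) = (O*6)*0 - O = (6*O)*0 - O = 0 - O = -O)
-6/15 - 5*F(n) = -6/15 - (-5)*(-9) = -6*1/15 - 5*9 = -2/5 - 45 = -227/5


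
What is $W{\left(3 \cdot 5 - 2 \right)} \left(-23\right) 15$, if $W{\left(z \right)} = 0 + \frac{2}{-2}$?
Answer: $345$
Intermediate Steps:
$W{\left(z \right)} = -1$ ($W{\left(z \right)} = 0 + 2 \left(- \frac{1}{2}\right) = 0 - 1 = -1$)
$W{\left(3 \cdot 5 - 2 \right)} \left(-23\right) 15 = \left(-1\right) \left(-23\right) 15 = 23 \cdot 15 = 345$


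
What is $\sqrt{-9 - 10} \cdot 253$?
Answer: $253 i \sqrt{19} \approx 1102.8 i$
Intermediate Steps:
$\sqrt{-9 - 10} \cdot 253 = \sqrt{-19} \cdot 253 = i \sqrt{19} \cdot 253 = 253 i \sqrt{19}$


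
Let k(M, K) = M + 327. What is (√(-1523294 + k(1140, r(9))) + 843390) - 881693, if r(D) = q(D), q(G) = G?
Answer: -38303 + I*√1521827 ≈ -38303.0 + 1233.6*I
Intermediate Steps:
r(D) = D
k(M, K) = 327 + M
(√(-1523294 + k(1140, r(9))) + 843390) - 881693 = (√(-1523294 + (327 + 1140)) + 843390) - 881693 = (√(-1523294 + 1467) + 843390) - 881693 = (√(-1521827) + 843390) - 881693 = (I*√1521827 + 843390) - 881693 = (843390 + I*√1521827) - 881693 = -38303 + I*√1521827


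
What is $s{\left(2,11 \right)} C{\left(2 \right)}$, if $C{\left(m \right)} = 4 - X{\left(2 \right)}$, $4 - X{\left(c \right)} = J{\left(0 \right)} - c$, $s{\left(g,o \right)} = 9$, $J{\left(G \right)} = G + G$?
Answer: $-18$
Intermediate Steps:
$J{\left(G \right)} = 2 G$
$X{\left(c \right)} = 4 + c$ ($X{\left(c \right)} = 4 - \left(2 \cdot 0 - c\right) = 4 - \left(0 - c\right) = 4 - - c = 4 + c$)
$C{\left(m \right)} = -2$ ($C{\left(m \right)} = 4 - \left(4 + 2\right) = 4 - 6 = -2$)
$s{\left(2,11 \right)} C{\left(2 \right)} = 9 \left(-2\right) = -18$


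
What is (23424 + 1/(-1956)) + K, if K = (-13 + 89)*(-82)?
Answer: 33627551/1956 ≈ 17192.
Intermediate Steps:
K = -6232 (K = 76*(-82) = -6232)
(23424 + 1/(-1956)) + K = (23424 + 1/(-1956)) - 6232 = (23424 - 1/1956) - 6232 = 45817343/1956 - 6232 = 33627551/1956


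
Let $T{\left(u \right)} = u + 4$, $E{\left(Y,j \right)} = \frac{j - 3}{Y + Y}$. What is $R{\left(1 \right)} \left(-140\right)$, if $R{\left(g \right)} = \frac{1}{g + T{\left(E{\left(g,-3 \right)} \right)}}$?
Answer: $-70$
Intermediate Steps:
$E{\left(Y,j \right)} = \frac{-3 + j}{2 Y}$
$T{\left(u \right)} = 4 + u$
$R{\left(g \right)} = \frac{1}{4 + g - \frac{3}{g}}$ ($R{\left(g \right)} = \frac{1}{g + \left(4 + \frac{-3 - 3}{2 g}\right)} = \frac{1}{g + \left(4 + \frac{1}{2} \frac{1}{g} \left(-6\right)\right)} = \frac{1}{g + \left(4 - \frac{3}{g}\right)} = \frac{1}{4 + g - \frac{3}{g}}$)
$R{\left(1 \right)} \left(-140\right) = 1 \frac{1}{-3 + 1 \left(4 + 1\right)} \left(-140\right) = 1 \frac{1}{-3 + 1 \cdot 5} \left(-140\right) = 1 \frac{1}{-3 + 5} \left(-140\right) = 1 \cdot \frac{1}{2} \left(-140\right) = \frac{1}{2} \left(-140\right) = -70$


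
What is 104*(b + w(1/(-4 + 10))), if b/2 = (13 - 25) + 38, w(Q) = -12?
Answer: 4160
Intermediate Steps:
b = 52 (b = 2*((13 - 25) + 38) = 2*(-12 + 38) = 2*26 = 52)
104*(b + w(1/(-4 + 10))) = 104*(52 - 12) = 104*40 = 4160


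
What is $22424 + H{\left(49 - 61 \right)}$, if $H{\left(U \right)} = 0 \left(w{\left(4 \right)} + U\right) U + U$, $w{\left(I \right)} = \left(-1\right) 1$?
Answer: $22412$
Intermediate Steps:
$w{\left(I \right)} = -1$
$H{\left(U \right)} = U$ ($H{\left(U \right)} = 0 \left(-1 + U\right) U + U = 0 U + U = 0 + U = U$)
$22424 + H{\left(49 - 61 \right)} = 22424 + \left(49 - 61\right) = 22424 - 12 = 22412$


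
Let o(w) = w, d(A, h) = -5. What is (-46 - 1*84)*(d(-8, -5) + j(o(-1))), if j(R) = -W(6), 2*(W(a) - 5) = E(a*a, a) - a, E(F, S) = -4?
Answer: 650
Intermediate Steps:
W(a) = 3 - a/2 (W(a) = 5 + (-4 - a)/2 = 5 + (-2 - a/2) = 3 - a/2)
j(R) = 0 (j(R) = -(3 - ½*6) = -(3 - 3) = -1*0 = 0)
(-46 - 1*84)*(d(-8, -5) + j(o(-1))) = (-46 - 1*84)*(-5 + 0) = (-46 - 84)*(-5) = -130*(-5) = 650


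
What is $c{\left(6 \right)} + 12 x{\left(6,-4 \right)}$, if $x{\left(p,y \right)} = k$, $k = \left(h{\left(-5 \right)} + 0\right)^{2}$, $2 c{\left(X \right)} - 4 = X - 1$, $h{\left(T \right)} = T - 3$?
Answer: $\frac{1545}{2} \approx 772.5$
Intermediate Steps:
$h{\left(T \right)} = -3 + T$
$c{\left(X \right)} = \frac{3}{2} + \frac{X}{2}$ ($c{\left(X \right)} = 2 + \frac{X - 1}{2} = 2 + \frac{-1 + X}{2} = 2 + \left(- \frac{1}{2} + \frac{X}{2}\right) = \frac{3}{2} + \frac{X}{2}$)
$k = 64$ ($k = \left(\left(-3 - 5\right) + 0\right)^{2} = \left(-8 + 0\right)^{2} = \left(-8\right)^{2} = 64$)
$x{\left(p,y \right)} = 64$
$c{\left(6 \right)} + 12 x{\left(6,-4 \right)} = \left(\frac{3}{2} + \frac{1}{2} \cdot 6\right) + 12 \cdot 64 = \left(\frac{3}{2} + 3\right) + 768 = \frac{9}{2} + 768 = \frac{1545}{2}$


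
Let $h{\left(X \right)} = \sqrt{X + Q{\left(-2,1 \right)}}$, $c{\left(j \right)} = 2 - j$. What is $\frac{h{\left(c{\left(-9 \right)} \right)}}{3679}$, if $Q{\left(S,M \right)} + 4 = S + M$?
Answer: $\frac{\sqrt{6}}{3679} \approx 0.0006658$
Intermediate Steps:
$Q{\left(S,M \right)} = -4 + M + S$ ($Q{\left(S,M \right)} = -4 + \left(S + M\right) = -4 + \left(M + S\right) = -4 + M + S$)
$h{\left(X \right)} = \sqrt{-5 + X}$ ($h{\left(X \right)} = \sqrt{X - 5} = \sqrt{-5 + X}$)
$\frac{h{\left(c{\left(-9 \right)} \right)}}{3679} = \frac{\sqrt{-5 + \left(2 - -9\right)}}{3679} = \sqrt{-5 + \left(2 + 9\right)} \frac{1}{3679} = \sqrt{-5 + 11} \cdot \frac{1}{3679} = \sqrt{6} \cdot \frac{1}{3679} = \frac{\sqrt{6}}{3679}$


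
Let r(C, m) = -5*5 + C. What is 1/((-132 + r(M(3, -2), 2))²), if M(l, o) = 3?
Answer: 1/23716 ≈ 4.2166e-5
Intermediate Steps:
r(C, m) = -25 + C
1/((-132 + r(M(3, -2), 2))²) = 1/((-132 + (-25 + 3))²) = 1/((-132 - 22)²) = 1/((-154)²) = 1/23716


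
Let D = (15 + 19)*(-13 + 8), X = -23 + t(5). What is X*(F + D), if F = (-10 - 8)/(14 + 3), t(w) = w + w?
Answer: 37804/17 ≈ 2223.8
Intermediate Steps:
t(w) = 2*w
X = -13 (X = -23 + 2*5 = -23 + 10 = -13)
F = -18/17 ≈ -1.0588
D = -170 (D = 34*(-5) = -170)
X*(F + D) = -13*(-18/17 - 170) = -13*(-2908/17) = 37804/17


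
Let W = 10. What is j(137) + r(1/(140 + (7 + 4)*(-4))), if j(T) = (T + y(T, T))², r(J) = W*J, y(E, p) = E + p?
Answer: 8108213/48 ≈ 1.6892e+5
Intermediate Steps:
r(J) = 10*J
j(T) = 9*T² (j(T) = (T + (T + T))² = (T + 2*T)² = (3*T)² = 9*T²)
j(137) + r(1/(140 + (7 + 4)*(-4))) = 9*137² + 10/(140 + (7 + 4)*(-4)) = 9*18769 + 10/(140 + 11*(-4)) = 168921 + 10/(140 - 44) = 168921 + 10/96 = 168921 + 10*(1/96) = 168921 + 5/48 = 8108213/48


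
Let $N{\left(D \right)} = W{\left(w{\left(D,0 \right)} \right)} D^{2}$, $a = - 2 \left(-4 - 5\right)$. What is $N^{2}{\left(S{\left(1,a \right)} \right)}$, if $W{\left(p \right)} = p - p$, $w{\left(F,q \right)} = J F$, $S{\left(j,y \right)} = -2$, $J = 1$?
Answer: $0$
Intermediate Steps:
$a = 18$ ($a = \left(-2\right) \left(-9\right) = 18$)
$w{\left(F,q \right)} = F$ ($w{\left(F,q \right)} = 1 F = F$)
$W{\left(p \right)} = 0$
$N{\left(D \right)} = 0$ ($N{\left(D \right)} = 0 D^{2} = 0$)
$N^{2}{\left(S{\left(1,a \right)} \right)} = 0^{2} = 0$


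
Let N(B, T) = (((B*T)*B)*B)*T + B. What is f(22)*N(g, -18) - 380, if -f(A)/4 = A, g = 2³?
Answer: -14599228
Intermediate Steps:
g = 8
N(B, T) = B + B³*T² (N(B, T) = ((T*B²)*B)*T + B = (T*B³)*T + B = B³*T² + B = B + B³*T²)
f(A) = -4*A
f(22)*N(g, -18) - 380 = (-4*22)*(8 + 8³*(-18)²) - 380 = -88*(8 + 512*324) - 380 = -88*(8 + 165888) - 380 = -88*165896 - 380 = -14598848 - 380 = -14599228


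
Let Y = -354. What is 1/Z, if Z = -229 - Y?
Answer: 1/125 ≈ 0.0080000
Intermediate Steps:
Z = 125 (Z = -229 - 1*(-354) = -229 + 354 = 125)
1/Z = 1/125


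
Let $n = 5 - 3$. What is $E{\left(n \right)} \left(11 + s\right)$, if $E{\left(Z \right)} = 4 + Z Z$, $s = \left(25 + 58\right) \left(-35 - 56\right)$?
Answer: $-60336$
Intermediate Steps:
$n = 2$
$s = -7553$ ($s = 83 \left(-91\right) = -7553$)
$E{\left(Z \right)} = 4 + Z^{2}$
$E{\left(n \right)} \left(11 + s\right) = \left(4 + 2^{2}\right) \left(11 - 7553\right) = \left(4 + 4\right) \left(-7542\right) = 8 \left(-7542\right) = -60336$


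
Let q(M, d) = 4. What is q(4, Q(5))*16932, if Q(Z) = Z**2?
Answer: 67728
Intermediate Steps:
q(4, Q(5))*16932 = 4*16932 = 67728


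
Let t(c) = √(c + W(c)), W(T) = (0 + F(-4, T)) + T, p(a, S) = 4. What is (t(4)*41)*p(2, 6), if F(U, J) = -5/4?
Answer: 246*√3 ≈ 426.08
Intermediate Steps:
F(U, J) = -5/4 (F(U, J) = -5*¼ = -5/4)
W(T) = -5/4 + T (W(T) = (0 - 5/4) + T = -5/4 + T)
t(c) = √(-5/4 + 2*c) (t(c) = √(c + (-5/4 + c)) = √(-5/4 + 2*c))
(t(4)*41)*p(2, 6) = ((√(-5 + 8*4)/2)*41)*4 = ((√(-5 + 32)/2)*41)*4 = ((√27/2)*41)*4 = (((3*√3)/2)*41)*4 = ((3*√3/2)*41)*4 = (123*√3/2)*4 = 246*√3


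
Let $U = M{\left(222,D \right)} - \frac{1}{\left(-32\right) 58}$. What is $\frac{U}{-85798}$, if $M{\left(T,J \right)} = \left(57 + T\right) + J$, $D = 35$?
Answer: $- \frac{582785}{159241088} \approx -0.0036598$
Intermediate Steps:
$M{\left(T,J \right)} = 57 + J + T$
$U = \frac{582785}{1856}$ ($U = \left(57 + 35 + 222\right) - \frac{1}{\left(-32\right) 58} = 314 - \frac{1}{-1856} = 314 - - \frac{1}{1856} = 314 + \frac{1}{1856} = \frac{582785}{1856} \approx 314.0$)
$\frac{U}{-85798} = \frac{582785}{1856 \left(-85798\right)} = \frac{582785}{1856} \left(- \frac{1}{85798}\right) = - \frac{582785}{159241088}$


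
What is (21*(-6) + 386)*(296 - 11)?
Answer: 74100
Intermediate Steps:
(21*(-6) + 386)*(296 - 11) = (-126 + 386)*285 = 260*285 = 74100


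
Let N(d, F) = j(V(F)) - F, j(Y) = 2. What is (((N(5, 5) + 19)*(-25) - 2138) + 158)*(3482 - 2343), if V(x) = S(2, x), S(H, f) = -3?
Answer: -2710820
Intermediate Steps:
V(x) = -3
N(d, F) = 2 - F
(((N(5, 5) + 19)*(-25) - 2138) + 158)*(3482 - 2343) = ((((2 - 1*5) + 19)*(-25) - 2138) + 158)*(3482 - 2343) = ((((2 - 5) + 19)*(-25) - 2138) + 158)*1139 = (((-3 + 19)*(-25) - 2138) + 158)*1139 = ((16*(-25) - 2138) + 158)*1139 = ((-400 - 2138) + 158)*1139 = (-2538 + 158)*1139 = -2380*1139 = -2710820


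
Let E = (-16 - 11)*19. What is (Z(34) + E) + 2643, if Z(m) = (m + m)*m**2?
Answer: 80738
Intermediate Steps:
E = -513 (E = -27*19 = -513)
Z(m) = 2*m**3 (Z(m) = (2*m)*m**2 = 2*m**3)
(Z(34) + E) + 2643 = (2*34**3 - 513) + 2643 = (2*39304 - 513) + 2643 = (78608 - 513) + 2643 = 78095 + 2643 = 80738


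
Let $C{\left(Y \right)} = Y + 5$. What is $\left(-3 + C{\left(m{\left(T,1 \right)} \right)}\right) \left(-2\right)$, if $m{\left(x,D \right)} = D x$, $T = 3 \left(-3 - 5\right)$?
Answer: $44$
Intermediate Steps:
$T = -24$ ($T = 3 \left(-8\right) = -24$)
$C{\left(Y \right)} = 5 + Y$
$\left(-3 + C{\left(m{\left(T,1 \right)} \right)}\right) \left(-2\right) = \left(-3 + \left(5 + 1 \left(-24\right)\right)\right) \left(-2\right) = \left(-3 + \left(5 - 24\right)\right) \left(-2\right) = \left(-3 - 19\right) \left(-2\right) = \left(-22\right) \left(-2\right) = 44$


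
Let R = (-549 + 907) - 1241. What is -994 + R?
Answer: -1877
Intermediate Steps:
R = -883 (R = 358 - 1241 = -883)
-994 + R = -994 - 883 = -1877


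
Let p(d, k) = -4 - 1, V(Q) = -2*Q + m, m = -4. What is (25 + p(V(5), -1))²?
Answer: 400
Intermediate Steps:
V(Q) = -4 - 2*Q (V(Q) = -2*Q - 4 = -4 - 2*Q)
p(d, k) = -5
(25 + p(V(5), -1))² = (25 - 5)² = 20² = 400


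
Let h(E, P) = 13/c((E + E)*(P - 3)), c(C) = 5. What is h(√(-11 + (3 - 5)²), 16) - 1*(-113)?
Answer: 578/5 ≈ 115.60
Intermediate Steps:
h(E, P) = 13/5
h(√(-11 + (3 - 5)²), 16) - 1*(-113) = 13/5 - 1*(-113) = 13/5 + 113 = 578/5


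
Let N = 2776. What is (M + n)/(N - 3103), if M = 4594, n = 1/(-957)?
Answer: -4396457/312939 ≈ -14.049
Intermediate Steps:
n = -1/957 ≈ -0.0010449
(M + n)/(N - 3103) = (4594 - 1/957)/(2776 - 3103) = (4396457/957)/(-327) = (4396457/957)*(-1/327) = -4396457/312939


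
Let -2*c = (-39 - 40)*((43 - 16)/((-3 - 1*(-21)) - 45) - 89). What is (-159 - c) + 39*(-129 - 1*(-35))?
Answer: -270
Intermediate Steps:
c = -3555 (c = -(-39 - 40)*((43 - 16)/((-3 - 1*(-21)) - 45) - 89)/2 = -(-79)*(27/((-3 + 21) - 45) - 89)/2 = -(-79)*(27/(18 - 45) - 89)/2 = -(-79)*(27/(-27) - 89)/2 = -(-79)*(27*(-1/27) - 89)/2 = -(-79)*(-1 - 89)/2 = -(-79)*(-90)/2 = -1/2*7110 = -3555)
(-159 - c) + 39*(-129 - 1*(-35)) = (-159 - 1*(-3555)) + 39*(-129 - 1*(-35)) = (-159 + 3555) + 39*(-129 + 35) = 3396 + 39*(-94) = 3396 - 3666 = -270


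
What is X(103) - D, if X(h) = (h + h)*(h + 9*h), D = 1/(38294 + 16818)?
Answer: 11693664159/55112 ≈ 2.1218e+5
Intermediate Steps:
D = 1/55112 ≈ 1.8145e-5
X(h) = 20*h² (X(h) = (2*h)*(10*h) = 20*h²)
X(103) - D = 20*103² - 1*1/55112 = 20*10609 - 1/55112 = 212180 - 1/55112 = 11693664159/55112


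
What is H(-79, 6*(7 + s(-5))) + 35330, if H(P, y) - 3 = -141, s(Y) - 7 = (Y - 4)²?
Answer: 35192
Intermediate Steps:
s(Y) = 7 + (-4 + Y)² (s(Y) = 7 + (Y - 4)² = 7 + (-4 + Y)²)
H(P, y) = -138 (H(P, y) = 3 - 141 = -138)
H(-79, 6*(7 + s(-5))) + 35330 = -138 + 35330 = 35192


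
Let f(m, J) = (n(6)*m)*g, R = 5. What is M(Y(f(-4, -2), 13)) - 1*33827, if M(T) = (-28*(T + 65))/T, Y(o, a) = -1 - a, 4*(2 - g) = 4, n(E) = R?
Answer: -33725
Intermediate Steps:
n(E) = 5
g = 1 (g = 2 - ¼*4 = 2 - 1 = 1)
f(m, J) = 5*m (f(m, J) = (5*m)*1 = 5*m)
M(T) = (-1820 - 28*T)/T (M(T) = (-28*(65 + T))/T = (-1820 - 28*T)/T)
M(Y(f(-4, -2), 13)) - 1*33827 = (-28 - 1820/(-1 - 1*13)) - 1*33827 = (-28 - 1820/(-1 - 13)) - 33827 = (-28 - 1820/(-14)) - 33827 = (-28 - 1820*(-1/14)) - 33827 = (-28 + 130) - 33827 = 102 - 33827 = -33725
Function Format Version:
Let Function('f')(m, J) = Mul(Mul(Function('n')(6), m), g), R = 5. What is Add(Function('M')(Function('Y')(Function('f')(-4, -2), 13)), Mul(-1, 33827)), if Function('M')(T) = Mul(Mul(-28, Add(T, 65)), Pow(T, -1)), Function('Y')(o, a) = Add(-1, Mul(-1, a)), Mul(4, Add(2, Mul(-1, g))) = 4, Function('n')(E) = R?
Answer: -33725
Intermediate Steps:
Function('n')(E) = 5
g = 1 (g = Add(2, Mul(Rational(-1, 4), 4)) = Add(2, -1) = 1)
Function('f')(m, J) = Mul(5, m) (Function('f')(m, J) = Mul(Mul(5, m), 1) = Mul(5, m))
Function('M')(T) = Mul(Pow(T, -1), Add(-1820, Mul(-28, T))) (Function('M')(T) = Mul(Mul(-28, Add(65, T)), Pow(T, -1)) = Mul(Add(-1820, Mul(-28, T)), Pow(T, -1)) = Mul(Pow(T, -1), Add(-1820, Mul(-28, T))))
Add(Function('M')(Function('Y')(Function('f')(-4, -2), 13)), Mul(-1, 33827)) = Add(Add(-28, Mul(-1820, Pow(Add(-1, Mul(-1, 13)), -1))), Mul(-1, 33827)) = Add(Add(-28, Mul(-1820, Pow(Add(-1, -13), -1))), -33827) = Add(Add(-28, Mul(-1820, Pow(-14, -1))), -33827) = Add(Add(-28, Mul(-1820, Rational(-1, 14))), -33827) = Add(Add(-28, 130), -33827) = Add(102, -33827) = -33725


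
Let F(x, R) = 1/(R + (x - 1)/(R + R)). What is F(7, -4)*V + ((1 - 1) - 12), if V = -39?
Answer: -72/19 ≈ -3.7895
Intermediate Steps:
F(x, R) = 1/(R + (-1 + x)/(2*R)) (F(x, R) = 1/(R + (-1 + x)/((2*R))) = 1/(R + (-1 + x)*(1/(2*R))) = 1/(R + (-1 + x)/(2*R)))
F(7, -4)*V + ((1 - 1) - 12) = (2*(-4)/(-1 + 7 + 2*(-4)**2))*(-39) + ((1 - 1) - 12) = (2*(-4)/(-1 + 7 + 2*16))*(-39) + (0 - 12) = (2*(-4)/(-1 + 7 + 32))*(-39) - 12 = (2*(-4)/38)*(-39) - 12 = (2*(-4)*(1/38))*(-39) - 12 = -4/19*(-39) - 12 = 156/19 - 12 = -72/19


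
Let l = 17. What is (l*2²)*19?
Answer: 1292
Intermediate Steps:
(l*2²)*19 = (17*2²)*19 = (17*4)*19 = 68*19 = 1292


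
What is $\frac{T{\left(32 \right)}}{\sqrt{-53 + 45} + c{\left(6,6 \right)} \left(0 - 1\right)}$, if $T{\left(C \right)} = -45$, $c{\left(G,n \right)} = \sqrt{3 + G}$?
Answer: $\frac{135}{17} + \frac{90 i \sqrt{2}}{17} \approx 7.9412 + 7.487 i$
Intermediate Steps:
$\frac{T{\left(32 \right)}}{\sqrt{-53 + 45} + c{\left(6,6 \right)} \left(0 - 1\right)} = \frac{1}{\sqrt{-53 + 45} + \sqrt{3 + 6} \left(0 - 1\right)} \left(-45\right) = \frac{1}{\sqrt{-8} + \sqrt{9} \left(-1\right)} \left(-45\right) = \frac{1}{2 i \sqrt{2} + 3 \left(-1\right)} \left(-45\right) = \frac{1}{2 i \sqrt{2} - 3} \left(-45\right) = \frac{1}{-3 + 2 i \sqrt{2}} \left(-45\right) = - \frac{45}{-3 + 2 i \sqrt{2}}$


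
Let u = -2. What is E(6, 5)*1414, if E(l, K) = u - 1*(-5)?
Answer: 4242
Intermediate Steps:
E(l, K) = 3 (E(l, K) = -2 - 1*(-5) = -2 + 5 = 3)
E(6, 5)*1414 = 3*1414 = 4242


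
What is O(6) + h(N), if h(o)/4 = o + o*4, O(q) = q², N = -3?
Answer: -24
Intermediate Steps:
h(o) = 20*o (h(o) = 4*(o + o*4) = 4*(o + 4*o) = 4*(5*o) = 20*o)
O(6) + h(N) = 6² + 20*(-3) = 36 - 60 = -24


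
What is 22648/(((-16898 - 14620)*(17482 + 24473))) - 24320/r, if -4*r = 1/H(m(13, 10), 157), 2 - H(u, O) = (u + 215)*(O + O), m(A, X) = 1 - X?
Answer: -4160249556037182524/661168845 ≈ -6.2923e+9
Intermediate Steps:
H(u, O) = 2 - 2*O*(215 + u) (H(u, O) = 2 - (u + 215)*(O + O) = 2 - (215 + u)*2*O = 2 - 2*O*(215 + u))
r = 1/258728 (r = -1/(4*(2 - 430*157 - 2*157*(1 - 1*10))) = -1/(4*(2 - 67510 - 2*157*(1 - 10))) = -1/(4*(2 - 67510 - 2*157*(-9))) = -1/(4*(2 - 67510 + 2826)) = -¼/(-64682) = -¼*(-1/64682) = 1/258728 ≈ 3.8651e-6)
22648/(((-16898 - 14620)*(17482 + 24473))) - 24320/r = 22648/(((-16898 - 14620)*(17482 + 24473))) - 24320/1/258728 = 22648/((-31518*41955)) - 24320*258728 = 22648/(-1322337690) - 6292264960 = 22648*(-1/1322337690) - 6292264960 = -11324/661168845 - 6292264960 = -4160249556037182524/661168845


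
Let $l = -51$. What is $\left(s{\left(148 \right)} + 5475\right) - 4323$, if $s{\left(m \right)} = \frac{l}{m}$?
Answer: $\frac{170445}{148} \approx 1151.7$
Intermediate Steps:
$s{\left(m \right)} = - \frac{51}{m}$
$\left(s{\left(148 \right)} + 5475\right) - 4323 = \left(- \frac{51}{148} + 5475\right) - 4323 = \frac{810249}{148} - 4323 = \frac{170445}{148}$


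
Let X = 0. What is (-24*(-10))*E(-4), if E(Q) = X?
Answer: 0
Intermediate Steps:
E(Q) = 0
(-24*(-10))*E(-4) = -24*(-10)*0 = 240*0 = 0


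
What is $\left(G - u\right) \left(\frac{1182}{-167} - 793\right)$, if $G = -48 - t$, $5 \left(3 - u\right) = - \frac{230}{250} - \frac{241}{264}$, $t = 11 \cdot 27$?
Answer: $\frac{1536028008461}{5511000} \approx 2.7872 \cdot 10^{5}$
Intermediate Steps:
$t = 297$
$u = \frac{111097}{33000}$ ($u = 3 - \frac{- \frac{230}{250} - \frac{241}{264}}{5} = 3 - \frac{\left(-230\right) \frac{1}{250} - \frac{241}{264}}{5} = 3 - \frac{- \frac{23}{25} - \frac{241}{264}}{5} = 3 - - \frac{12097}{33000} = 3 + \frac{12097}{33000} = \frac{111097}{33000} \approx 3.3666$)
$G = -345$ ($G = -48 - 297 = -345$)
$\left(G - u\right) \left(\frac{1182}{-167} - 793\right) = \left(-345 - \frac{111097}{33000}\right) \left(\frac{1182}{-167} - 793\right) = \left(-345 - \frac{111097}{33000}\right) \left(1182 \left(- \frac{1}{167}\right) - 793\right) = - \frac{11496097 \left(- \frac{1182}{167} - 793\right)}{33000} = \left(- \frac{11496097}{33000}\right) \left(- \frac{133613}{167}\right) = \frac{1536028008461}{5511000}$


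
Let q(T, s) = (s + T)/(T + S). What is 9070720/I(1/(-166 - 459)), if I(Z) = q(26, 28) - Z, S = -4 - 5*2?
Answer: 11338400000/5627 ≈ 2.0150e+6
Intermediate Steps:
S = -14 (S = -4 - 10 = -14)
q(T, s) = (T + s)/(-14 + T) (q(T, s) = (s + T)/(T - 14) = (T + s)/(-14 + T))
I(Z) = 9/2 - Z (I(Z) = (26 + 28)/(-14 + 26) - Z = 54/12 - Z = (1/12)*54 - Z = 9/2 - Z)
9070720/I(1/(-166 - 459)) = 9070720/(9/2 - 1/(-166 - 459)) = 9070720/(9/2 - 1/(-625)) = 9070720/(9/2 - 1*(-1/625)) = 9070720/(9/2 + 1/625) = 9070720/(5627/1250) = 9070720*(1250/5627) = 11338400000/5627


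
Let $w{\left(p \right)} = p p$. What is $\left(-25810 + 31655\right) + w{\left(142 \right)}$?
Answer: $26009$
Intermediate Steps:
$w{\left(p \right)} = p^{2}$
$\left(-25810 + 31655\right) + w{\left(142 \right)} = \left(-25810 + 31655\right) + 142^{2} = 5845 + 20164 = 26009$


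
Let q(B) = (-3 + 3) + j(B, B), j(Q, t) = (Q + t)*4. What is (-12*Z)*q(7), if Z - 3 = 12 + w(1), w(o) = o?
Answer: -10752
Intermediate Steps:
j(Q, t) = 4*Q + 4*t
Z = 16 (Z = 3 + (12 + 1) = 3 + 13 = 16)
q(B) = 8*B (q(B) = (-3 + 3) + (4*B + 4*B) = 0 + 8*B = 8*B)
(-12*Z)*q(7) = (-12*16)*(8*7) = -192*56 = -10752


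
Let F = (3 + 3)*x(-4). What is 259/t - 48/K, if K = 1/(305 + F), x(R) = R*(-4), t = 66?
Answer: -1270109/66 ≈ -19244.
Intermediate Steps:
x(R) = -4*R
F = 96 (F = (3 + 3)*(-4*(-4)) = 6*16 = 96)
K = 1/401 (K = 1/(305 + 96) = 1/401 ≈ 0.0024938)
259/t - 48/K = 259/66 - 48/1/401 = 259*(1/66) - 48*401 = 259/66 - 19248 = -1270109/66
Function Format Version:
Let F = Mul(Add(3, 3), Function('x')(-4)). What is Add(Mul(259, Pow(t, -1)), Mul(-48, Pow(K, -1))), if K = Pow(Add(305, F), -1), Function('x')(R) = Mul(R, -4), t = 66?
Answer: Rational(-1270109, 66) ≈ -19244.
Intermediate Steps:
Function('x')(R) = Mul(-4, R)
F = 96 (F = Mul(Add(3, 3), Mul(-4, -4)) = Mul(6, 16) = 96)
K = Rational(1, 401) (K = Pow(Add(305, 96), -1) = Pow(401, -1) = Rational(1, 401) ≈ 0.0024938)
Add(Mul(259, Pow(t, -1)), Mul(-48, Pow(K, -1))) = Add(Mul(259, Pow(66, -1)), Mul(-48, Pow(Rational(1, 401), -1))) = Add(Mul(259, Rational(1, 66)), Mul(-48, 401)) = Add(Rational(259, 66), -19248) = Rational(-1270109, 66)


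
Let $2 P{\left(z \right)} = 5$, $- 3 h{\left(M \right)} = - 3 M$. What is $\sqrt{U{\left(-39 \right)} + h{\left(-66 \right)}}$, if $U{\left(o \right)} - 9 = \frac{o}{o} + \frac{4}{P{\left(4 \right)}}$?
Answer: $\frac{4 i \sqrt{85}}{5} \approx 7.3756 i$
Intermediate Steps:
$h{\left(M \right)} = M$ ($h{\left(M \right)} = - \frac{\left(-3\right) M}{3} = M$)
$P{\left(z \right)} = \frac{5}{2}$ ($P{\left(z \right)} = \frac{1}{2} \cdot 5 = \frac{5}{2}$)
$U{\left(o \right)} = \frac{58}{5}$ ($U{\left(o \right)} = 9 + \left(\frac{o}{o} + \frac{4}{\frac{5}{2}}\right) = 9 + \left(1 + 4 \cdot \frac{2}{5}\right) = 9 + \left(1 + \frac{8}{5}\right) = 9 + \frac{13}{5} = \frac{58}{5}$)
$\sqrt{U{\left(-39 \right)} + h{\left(-66 \right)}} = \sqrt{\frac{58}{5} - 66} = \sqrt{- \frac{272}{5}} = \frac{4 i \sqrt{85}}{5}$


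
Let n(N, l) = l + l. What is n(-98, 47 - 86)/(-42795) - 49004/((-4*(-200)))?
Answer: -34951063/570600 ≈ -61.253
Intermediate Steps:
n(N, l) = 2*l
n(-98, 47 - 86)/(-42795) - 49004/((-4*(-200))) = (2*(47 - 86))/(-42795) - 49004/((-4*(-200))) = (2*(-39))*(-1/42795) - 49004/800 = -78*(-1/42795) - 49004*1/800 = 26/14265 - 12251/200 = -34951063/570600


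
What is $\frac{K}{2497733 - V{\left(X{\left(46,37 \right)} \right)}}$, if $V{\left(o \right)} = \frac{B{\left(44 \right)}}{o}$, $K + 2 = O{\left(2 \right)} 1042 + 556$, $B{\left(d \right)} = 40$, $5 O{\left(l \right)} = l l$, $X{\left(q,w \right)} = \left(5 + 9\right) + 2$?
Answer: $\frac{13876}{24977305} \approx 0.00055554$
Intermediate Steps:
$X{\left(q,w \right)} = 16$ ($X{\left(q,w \right)} = 14 + 2 = 16$)
$O{\left(l \right)} = \frac{l^{2}}{5}$ ($O{\left(l \right)} = \frac{l l}{5} = \frac{l^{2}}{5}$)
$K = \frac{6938}{5}$ ($K = -2 + \left(\frac{2^{2}}{5} \cdot 1042 + 556\right) = -2 + \left(\frac{1}{5} \cdot 4 \cdot 1042 + 556\right) = -2 + \left(\frac{4}{5} \cdot 1042 + 556\right) = -2 + \left(\frac{4168}{5} + 556\right) = -2 + \frac{6948}{5} = \frac{6938}{5} \approx 1387.6$)
$V{\left(o \right)} = \frac{40}{o}$
$\frac{K}{2497733 - V{\left(X{\left(46,37 \right)} \right)}} = \frac{6938}{5 \left(2497733 - \frac{40}{16}\right)} = \frac{6938}{5 \left(2497733 - 40 \cdot \frac{1}{16}\right)} = \frac{6938}{5 \left(2497733 - \frac{5}{2}\right)} = \frac{6938}{5 \cdot \frac{4995461}{2}} = \frac{6938}{5} \cdot \frac{2}{4995461} = \frac{13876}{24977305}$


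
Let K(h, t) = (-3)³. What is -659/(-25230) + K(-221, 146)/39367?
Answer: 25261643/993229410 ≈ 0.025434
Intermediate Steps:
K(h, t) = -27
-659/(-25230) + K(-221, 146)/39367 = -659/(-25230) - 27/39367 = -659*(-1/25230) - 27*1/39367 = 659/25230 - 27/39367 = 25261643/993229410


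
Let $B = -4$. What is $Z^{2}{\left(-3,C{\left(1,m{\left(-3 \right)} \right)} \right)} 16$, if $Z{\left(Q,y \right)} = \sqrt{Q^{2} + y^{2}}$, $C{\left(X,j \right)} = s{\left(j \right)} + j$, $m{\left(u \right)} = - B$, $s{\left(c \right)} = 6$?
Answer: $1744$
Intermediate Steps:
$m{\left(u \right)} = 4$ ($m{\left(u \right)} = \left(-1\right) \left(-4\right) = 4$)
$C{\left(X,j \right)} = 6 + j$
$Z^{2}{\left(-3,C{\left(1,m{\left(-3 \right)} \right)} \right)} 16 = \left(\sqrt{\left(-3\right)^{2} + \left(6 + 4\right)^{2}}\right)^{2} \cdot 16 = \left(\sqrt{9 + 10^{2}}\right)^{2} \cdot 16 = \left(\sqrt{9 + 100}\right)^{2} \cdot 16 = \left(\sqrt{109}\right)^{2} \cdot 16 = 109 \cdot 16 = 1744$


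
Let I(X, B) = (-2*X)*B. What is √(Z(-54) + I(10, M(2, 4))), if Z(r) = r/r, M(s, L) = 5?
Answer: 3*I*√11 ≈ 9.9499*I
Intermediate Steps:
I(X, B) = -2*B*X
Z(r) = 1
√(Z(-54) + I(10, M(2, 4))) = √(1 - 2*5*10) = √(1 - 100) = √(-99) = 3*I*√11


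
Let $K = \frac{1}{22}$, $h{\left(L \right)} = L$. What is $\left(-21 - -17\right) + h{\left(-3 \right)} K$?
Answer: $- \frac{91}{22} \approx -4.1364$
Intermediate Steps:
$K = \frac{1}{22} \approx 0.045455$
$\left(-21 - -17\right) + h{\left(-3 \right)} K = \left(-21 - -17\right) - \frac{3}{22} = \left(-21 + 17\right) - \frac{3}{22} = -4 - \frac{3}{22} = - \frac{91}{22}$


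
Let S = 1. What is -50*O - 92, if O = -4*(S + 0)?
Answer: 108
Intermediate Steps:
O = -4 (O = -4*(1 + 0) = -4*1 = -4)
-50*O - 92 = -50*(-4) - 92 = 200 - 92 = 108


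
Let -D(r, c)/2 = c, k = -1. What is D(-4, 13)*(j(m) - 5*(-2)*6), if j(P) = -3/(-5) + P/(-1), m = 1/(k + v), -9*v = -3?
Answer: -8073/5 ≈ -1614.6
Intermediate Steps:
v = ⅓ (v = -⅑*(-3) = ⅓ ≈ 0.33333)
D(r, c) = -2*c
m = -3/2 (m = 1/(-1 + ⅓) = 1/(-⅔) = -3/2 ≈ -1.5000)
j(P) = ⅗ - P (j(P) = -3*(-⅕) + P*(-1) = ⅗ - P)
D(-4, 13)*(j(m) - 5*(-2)*6) = (-2*13)*((⅗ - 1*(-3/2)) - 5*(-2)*6) = -26*((⅗ + 3/2) + 10*6) = -26*(21/10 + 60) = -26*621/10 = -8073/5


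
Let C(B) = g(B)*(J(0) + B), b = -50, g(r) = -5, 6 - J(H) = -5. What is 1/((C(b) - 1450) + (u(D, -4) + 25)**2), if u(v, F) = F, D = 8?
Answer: -1/814 ≈ -0.0012285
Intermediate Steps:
J(H) = 11 (J(H) = 6 - 1*(-5) = 6 + 5 = 11)
C(B) = -55 - 5*B (C(B) = -5*(11 + B) = -55 - 5*B)
1/((C(b) - 1450) + (u(D, -4) + 25)**2) = 1/(((-55 - 5*(-50)) - 1450) + (-4 + 25)**2) = 1/(((-55 + 250) - 1450) + 21**2) = 1/((195 - 1450) + 441) = 1/(-1255 + 441) = 1/(-814) = -1/814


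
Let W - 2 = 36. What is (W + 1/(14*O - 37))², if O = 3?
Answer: 36481/25 ≈ 1459.2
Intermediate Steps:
W = 38 (W = 2 + 36 = 38)
(W + 1/(14*O - 37))² = (38 + 1/(14*3 - 37))² = (38 + 1/(42 - 37))² = (38 + 1/5)² = (38 + ⅕)² = (191/5)² = 36481/25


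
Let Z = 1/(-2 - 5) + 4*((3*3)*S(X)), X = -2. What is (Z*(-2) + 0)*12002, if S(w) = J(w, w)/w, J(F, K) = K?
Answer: -6025004/7 ≈ -8.6072e+5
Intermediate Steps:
S(w) = 1 (S(w) = w/w = 1)
Z = 251/7 (Z = 1/(-2 - 5) + 4*((3*3)*1) = 1/(-7) + 4*(9*1) = -1/7 + 4*9 = -1/7 + 36 = 251/7 ≈ 35.857)
(Z*(-2) + 0)*12002 = ((251/7)*(-2) + 0)*12002 = (-502/7 + 0)*12002 = -502/7*12002 = -6025004/7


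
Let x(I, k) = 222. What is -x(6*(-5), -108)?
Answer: -222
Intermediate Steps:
-x(6*(-5), -108) = -1*222 = -222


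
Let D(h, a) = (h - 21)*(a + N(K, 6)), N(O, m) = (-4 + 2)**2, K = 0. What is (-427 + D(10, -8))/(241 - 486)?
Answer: 383/245 ≈ 1.5633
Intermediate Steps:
N(O, m) = 4 (N(O, m) = (-2)**2 = 4)
D(h, a) = (-21 + h)*(4 + a) (D(h, a) = (h - 21)*(a + 4) = (-21 + h)*(4 + a))
(-427 + D(10, -8))/(241 - 486) = (-427 + (-84 - 21*(-8) + 4*10 - 8*10))/(241 - 486) = (-427 + (-84 + 168 + 40 - 80))/(-245) = (-427 + 44)*(-1/245) = -383*(-1/245) = 383/245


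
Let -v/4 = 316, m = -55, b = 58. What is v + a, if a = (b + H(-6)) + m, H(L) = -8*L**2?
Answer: -1549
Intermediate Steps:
v = -1264 (v = -4*316 = -1264)
a = -285 (a = (58 - 8*(-6)**2) - 55 = (58 - 8*36) - 55 = (58 - 288) - 55 = -230 - 55 = -285)
v + a = -1264 - 285 = -1549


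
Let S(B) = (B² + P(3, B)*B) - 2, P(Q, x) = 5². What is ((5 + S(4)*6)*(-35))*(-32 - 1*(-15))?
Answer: 409955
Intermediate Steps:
P(Q, x) = 25
S(B) = -2 + B² + 25*B (S(B) = (B² + 25*B) - 2 = -2 + B² + 25*B)
((5 + S(4)*6)*(-35))*(-32 - 1*(-15)) = ((5 + (-2 + 4² + 25*4)*6)*(-35))*(-32 - 1*(-15)) = ((5 + (-2 + 16 + 100)*6)*(-35))*(-32 + 15) = ((5 + 114*6)*(-35))*(-17) = ((5 + 684)*(-35))*(-17) = (689*(-35))*(-17) = -24115*(-17) = 409955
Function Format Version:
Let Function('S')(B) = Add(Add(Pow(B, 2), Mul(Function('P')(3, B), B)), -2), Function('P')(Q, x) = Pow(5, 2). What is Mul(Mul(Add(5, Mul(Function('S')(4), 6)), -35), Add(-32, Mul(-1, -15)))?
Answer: 409955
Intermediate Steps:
Function('P')(Q, x) = 25
Function('S')(B) = Add(-2, Pow(B, 2), Mul(25, B)) (Function('S')(B) = Add(Add(Pow(B, 2), Mul(25, B)), -2) = Add(-2, Pow(B, 2), Mul(25, B)))
Mul(Mul(Add(5, Mul(Function('S')(4), 6)), -35), Add(-32, Mul(-1, -15))) = Mul(Mul(Add(5, Mul(Add(-2, Pow(4, 2), Mul(25, 4)), 6)), -35), Add(-32, Mul(-1, -15))) = Mul(Mul(Add(5, Mul(Add(-2, 16, 100), 6)), -35), Add(-32, 15)) = Mul(Mul(Add(5, Mul(114, 6)), -35), -17) = Mul(Mul(Add(5, 684), -35), -17) = Mul(Mul(689, -35), -17) = Mul(-24115, -17) = 409955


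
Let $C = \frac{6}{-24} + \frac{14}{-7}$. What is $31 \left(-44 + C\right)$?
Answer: $- \frac{5735}{4} \approx -1433.8$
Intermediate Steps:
$C = - \frac{9}{4}$ ($C = 6 \left(- \frac{1}{24}\right) + 14 \left(- \frac{1}{7}\right) = - \frac{1}{4} - 2 = - \frac{9}{4} \approx -2.25$)
$31 \left(-44 + C\right) = 31 \left(-44 - \frac{9}{4}\right) = 31 \left(- \frac{185}{4}\right) = - \frac{5735}{4}$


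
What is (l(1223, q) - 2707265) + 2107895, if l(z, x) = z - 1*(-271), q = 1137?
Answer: -597876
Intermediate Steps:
l(z, x) = 271 + z (l(z, x) = z + 271 = 271 + z)
(l(1223, q) - 2707265) + 2107895 = ((271 + 1223) - 2707265) + 2107895 = (1494 - 2707265) + 2107895 = -2705771 + 2107895 = -597876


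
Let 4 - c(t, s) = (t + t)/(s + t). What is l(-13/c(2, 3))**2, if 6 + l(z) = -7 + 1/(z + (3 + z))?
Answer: 292681/1681 ≈ 174.11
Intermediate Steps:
c(t, s) = 4 - 2*t/(s + t) (c(t, s) = 4 - (t + t)/(s + t) = 4 - 2*t/(s + t))
l(z) = -13 + 1/(3 + 2*z) (l(z) = -6 + (-7 + 1/(z + (3 + z))) = -6 + (-7 + 1/(3 + 2*z)) = -13 + 1/(3 + 2*z))
l(-13/c(2, 3))**2 = (2*(-19 - (-169)/(2*(2 + 2*3)/(3 + 2)))/(3 + 2*(-13*(3 + 2)/(2*(2 + 2*3)))))**2 = (2*(-19 - (-169)/(2*(2 + 6)/5))/(3 + 2*(-13*5/(2*(2 + 6)))))**2 = (2*(-19 - (-169)/(2*(1/5)*8))/(3 + 2*(-13/(2*(1/5)*8))))**2 = (2*(-19 - (-169)/16/5)/(3 + 2*(-13/16/5)))**2 = (2*(-19 - (-169)*5/16)/(3 + 2*(-13*5/16)))**2 = (2*(-19 - 13*(-65/16))/(3 + 2*(-65/16)))**2 = (2*(-19 + 845/16)/(3 - 65/8))**2 = (2*(541/16)/(-41/8))**2 = (2*(-8/41)*(541/16))**2 = (-541/41)**2 = 292681/1681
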